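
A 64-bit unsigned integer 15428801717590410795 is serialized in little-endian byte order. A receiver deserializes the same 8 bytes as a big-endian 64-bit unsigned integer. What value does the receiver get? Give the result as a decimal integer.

15428801717590410795 in 64-bit hexadecimal is 0xD61E1D6AB6E9C62B.
Stored little-endian, the bytes at ascending addresses are 2B C6 E9 B6 6A 1D 1E D6.
Read back as big-endian, the last byte is least significant, giving 0x2BC6E9B66A1D1ED6.
0x2BC6E9B66A1D1ED6 = 3154465558693224150.

3154465558693224150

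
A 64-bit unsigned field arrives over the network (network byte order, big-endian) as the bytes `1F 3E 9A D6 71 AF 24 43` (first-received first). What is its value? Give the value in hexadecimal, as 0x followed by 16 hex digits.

Big-endian stores the most-significant byte at the lowest address.
The bytes are already most-significant first: 0x1F3E9AD671AF2443.

0x1F3E9AD671AF2443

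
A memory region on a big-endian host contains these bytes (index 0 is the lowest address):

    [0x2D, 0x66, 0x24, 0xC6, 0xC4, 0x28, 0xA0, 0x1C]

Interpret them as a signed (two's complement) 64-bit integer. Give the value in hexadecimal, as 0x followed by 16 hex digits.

Big-endian: lowest address holds the most-significant byte.
The bytes are already most-significant first: 0x2D6624C6C428A01C.

0x2D6624C6C428A01C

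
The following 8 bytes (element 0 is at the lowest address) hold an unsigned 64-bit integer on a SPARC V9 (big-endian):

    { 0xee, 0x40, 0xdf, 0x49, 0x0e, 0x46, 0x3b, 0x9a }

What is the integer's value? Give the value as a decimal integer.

17167967284401421210

In big-endian order the high byte comes first in memory.
The bytes are already most-significant first: 0xEE40DF490E463B9A.
0xEE40DF490E463B9A = 17167967284401421210.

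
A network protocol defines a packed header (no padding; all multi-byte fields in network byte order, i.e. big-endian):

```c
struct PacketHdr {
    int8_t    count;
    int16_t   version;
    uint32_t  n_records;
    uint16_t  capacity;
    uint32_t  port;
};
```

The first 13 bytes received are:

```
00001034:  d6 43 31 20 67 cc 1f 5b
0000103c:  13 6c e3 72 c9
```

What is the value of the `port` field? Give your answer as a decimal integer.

`port` follows `count` (1 B), `version` (2 B), `n_records` (4 B), `capacity` (2 B), so it starts at offset 1 + 2 + 4 + 2 = 9 and occupies 4 bytes.
Bytes at offsets 9..12: 6C E3 72 C9.
In big-endian order the high byte comes first in memory.
The bytes are already most-significant first: 0x6CE372C9.
0x6CE372C9 = 1826845385.

1826845385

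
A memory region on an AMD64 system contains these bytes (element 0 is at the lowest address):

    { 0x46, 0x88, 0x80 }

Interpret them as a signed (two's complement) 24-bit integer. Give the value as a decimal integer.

Little-endian: lowest address holds the least-significant byte.
Reassemble most-significant byte first: 80 88 46 → 0x808846.
Top bit is set, so as a signed 24-bit value this is 0x808846 − 2^24 = -8353722.

-8353722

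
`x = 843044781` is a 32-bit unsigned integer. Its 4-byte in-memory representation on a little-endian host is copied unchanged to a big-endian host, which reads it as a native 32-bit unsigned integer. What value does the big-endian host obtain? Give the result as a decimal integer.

843044781 in 32-bit hexadecimal is 0x323FD7AD.
Stored little-endian, the bytes at ascending addresses are AD D7 3F 32.
Read back as big-endian, the last byte is least significant, giving 0xADD73F32.
0xADD73F32 = 2916564786.

2916564786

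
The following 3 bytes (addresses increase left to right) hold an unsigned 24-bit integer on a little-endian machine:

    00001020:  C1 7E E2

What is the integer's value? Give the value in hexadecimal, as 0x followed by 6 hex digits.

0xE27EC1

In little-endian order the low byte comes first in memory.
Reassemble most-significant byte first: E2 7E C1 → 0xE27EC1.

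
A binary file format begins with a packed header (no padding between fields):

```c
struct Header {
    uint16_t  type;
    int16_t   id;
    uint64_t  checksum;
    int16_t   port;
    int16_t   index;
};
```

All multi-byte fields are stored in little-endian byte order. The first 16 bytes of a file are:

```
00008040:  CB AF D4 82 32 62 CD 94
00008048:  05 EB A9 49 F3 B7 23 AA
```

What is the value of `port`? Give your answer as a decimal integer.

-18445

`port` follows `type` (2 B), `id` (2 B), `checksum` (8 B), so it starts at offset 2 + 2 + 8 = 12 and occupies 2 bytes.
Bytes at offsets 12..13: F3 B7.
Little-endian stores the least-significant byte at the lowest address.
Reassemble most-significant byte first: B7 F3 → 0xB7F3.
Top bit is set, so as a signed 16-bit value this is 0xB7F3 − 2^16 = -18445.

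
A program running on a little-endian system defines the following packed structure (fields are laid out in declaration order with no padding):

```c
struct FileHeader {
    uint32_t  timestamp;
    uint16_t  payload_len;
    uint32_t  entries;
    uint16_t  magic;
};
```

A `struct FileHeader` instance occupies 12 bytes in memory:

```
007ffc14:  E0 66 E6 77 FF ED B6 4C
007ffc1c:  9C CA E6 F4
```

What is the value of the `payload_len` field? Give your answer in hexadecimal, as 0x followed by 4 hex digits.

`payload_len` follows `timestamp` (4 bytes), so it starts at byte offset 4 and occupies 2 bytes.
Bytes at offsets 4..5: FF ED.
In little-endian order the low byte comes first in memory.
Reassemble most-significant byte first: ED FF → 0xEDFF.

0xEDFF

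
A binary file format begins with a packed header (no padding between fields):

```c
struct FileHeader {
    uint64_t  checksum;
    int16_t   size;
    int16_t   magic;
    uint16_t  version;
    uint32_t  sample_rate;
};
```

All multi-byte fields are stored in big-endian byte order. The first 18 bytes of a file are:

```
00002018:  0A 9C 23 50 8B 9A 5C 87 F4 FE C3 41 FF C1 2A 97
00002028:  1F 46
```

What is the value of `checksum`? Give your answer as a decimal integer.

`checksum` is the first field, at byte offset 0, occupying 8 bytes.
Bytes at offsets 0..7: 0A 9C 23 50 8B 9A 5C 87.
In big-endian order the high byte comes first in memory.
The bytes are already most-significant first: 0x0A9C23508B9A5C87.
0x0A9C23508B9A5C87 = 764524865592646791.

764524865592646791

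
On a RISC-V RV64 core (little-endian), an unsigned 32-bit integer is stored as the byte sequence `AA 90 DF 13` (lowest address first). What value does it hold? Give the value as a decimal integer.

333418666

In little-endian order the low byte comes first in memory.
Reassemble most-significant byte first: 13 DF 90 AA → 0x13DF90AA.
0x13DF90AA = 333418666.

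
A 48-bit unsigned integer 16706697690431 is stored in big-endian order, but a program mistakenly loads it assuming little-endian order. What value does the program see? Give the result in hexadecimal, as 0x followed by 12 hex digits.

0x3FFDC7D4310F

16706697690431 in 48-bit hexadecimal is 0x0F31D4C7FD3F.
Stored big-endian, the bytes at ascending addresses are 0F 31 D4 C7 FD 3F.
Read back as little-endian, the first byte is least significant, giving 0x3FFDC7D4310F.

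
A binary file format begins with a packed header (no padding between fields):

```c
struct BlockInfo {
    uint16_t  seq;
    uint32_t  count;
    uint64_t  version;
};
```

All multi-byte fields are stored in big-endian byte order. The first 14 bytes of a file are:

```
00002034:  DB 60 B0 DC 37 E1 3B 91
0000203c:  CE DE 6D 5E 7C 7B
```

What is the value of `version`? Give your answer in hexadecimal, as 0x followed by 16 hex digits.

`version` follows `seq` (2 B), `count` (4 B), so it starts at offset 2 + 4 = 6 and occupies 8 bytes.
Bytes at offsets 6..13: 3B 91 CE DE 6D 5E 7C 7B.
In big-endian order the high byte comes first in memory.
The bytes are already most-significant first: 0x3B91CEDE6D5E7C7B.

0x3B91CEDE6D5E7C7B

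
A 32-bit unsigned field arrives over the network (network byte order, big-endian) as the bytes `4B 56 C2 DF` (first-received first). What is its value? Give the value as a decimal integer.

In big-endian order the high byte comes first in memory.
The bytes are already most-significant first: 0x4B56C2DF.
0x4B56C2DF = 1263977183.

1263977183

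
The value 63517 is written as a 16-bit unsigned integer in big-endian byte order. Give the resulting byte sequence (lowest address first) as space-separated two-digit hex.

63517 in hexadecimal, padded to 16 bits, is 0xF81D.
Split into bytes (most-significant first): F8 1D.
In big-endian order the high byte comes first in memory.
So the memory order matches the most-significant-first order: F8 1D.

F8 1D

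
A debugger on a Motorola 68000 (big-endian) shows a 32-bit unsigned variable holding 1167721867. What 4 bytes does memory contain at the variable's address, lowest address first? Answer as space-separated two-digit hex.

1167721867 in hexadecimal, padded to 32 bits, is 0x459A058B.
Split into bytes (most-significant first): 45 9A 05 8B.
Big-endian stores the most-significant byte at the lowest address.
So the memory order matches the most-significant-first order: 45 9A 05 8B.

45 9A 05 8B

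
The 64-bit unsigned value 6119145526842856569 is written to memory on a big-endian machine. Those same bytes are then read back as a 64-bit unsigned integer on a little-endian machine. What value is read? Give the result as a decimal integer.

6119145526842856569 in 64-bit hexadecimal is 0x54EB926FA0639479.
Stored big-endian, the bytes at ascending addresses are 54 EB 92 6F A0 63 94 79.
Read back as little-endian, the first byte is least significant, giving 0x799463A06F92EB54.
0x799463A06F92EB54 = 8760736715860274004.

8760736715860274004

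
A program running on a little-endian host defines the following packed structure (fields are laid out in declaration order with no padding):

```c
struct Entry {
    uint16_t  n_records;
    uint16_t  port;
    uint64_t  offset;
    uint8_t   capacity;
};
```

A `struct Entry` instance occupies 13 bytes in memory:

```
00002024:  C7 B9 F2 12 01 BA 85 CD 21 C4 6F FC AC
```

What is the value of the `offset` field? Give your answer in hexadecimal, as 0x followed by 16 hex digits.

0xFC6FC421CD85BA01

`offset` follows `n_records` (2 B), `port` (2 B), so it starts at offset 2 + 2 = 4 and occupies 8 bytes.
Bytes at offsets 4..11: 01 BA 85 CD 21 C4 6F FC.
In little-endian order the low byte comes first in memory.
Reassemble most-significant byte first: FC 6F C4 21 CD 85 BA 01 → 0xFC6FC421CD85BA01.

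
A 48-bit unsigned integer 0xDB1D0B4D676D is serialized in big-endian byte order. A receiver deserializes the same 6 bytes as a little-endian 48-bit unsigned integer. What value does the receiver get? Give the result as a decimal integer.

Stored big-endian, the bytes at ascending addresses are DB 1D 0B 4D 67 6D.
Read back as little-endian, the first byte is least significant, giving 0x6D674D0B1DDB.
0x6D674D0B1DDB = 120290441633243.

120290441633243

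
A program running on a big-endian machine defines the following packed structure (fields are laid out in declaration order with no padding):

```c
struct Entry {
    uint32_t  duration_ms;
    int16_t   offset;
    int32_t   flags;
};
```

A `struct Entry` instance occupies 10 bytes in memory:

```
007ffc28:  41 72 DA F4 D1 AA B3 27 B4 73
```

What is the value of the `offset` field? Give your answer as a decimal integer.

-11862

`offset` follows `duration_ms` (4 bytes), so it starts at byte offset 4 and occupies 2 bytes.
Bytes at offsets 4..5: D1 AA.
Big-endian: lowest address holds the most-significant byte.
The bytes are already most-significant first: 0xD1AA.
Top bit is set, so as a signed 16-bit value this is 0xD1AA − 2^16 = -11862.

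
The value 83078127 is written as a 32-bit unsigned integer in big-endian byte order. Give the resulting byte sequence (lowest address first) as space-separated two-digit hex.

04 F3 AB EF

83078127 in hexadecimal, padded to 32 bits, is 0x04F3ABEF.
Split into bytes (most-significant first): 04 F3 AB EF.
In big-endian order the high byte comes first in memory.
So the memory order matches the most-significant-first order: 04 F3 AB EF.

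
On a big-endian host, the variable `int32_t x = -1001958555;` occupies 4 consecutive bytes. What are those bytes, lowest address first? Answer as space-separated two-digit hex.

Two's complement of -1001958555 in 32 bits: 1001958555 = 0x3BB8AC9B; invert → 0xC4475364; add 1 → 0xC4475365.
Split into bytes (most-significant first): C4 47 53 65.
In big-endian order the high byte comes first in memory.
So the memory order matches the most-significant-first order: C4 47 53 65.

C4 47 53 65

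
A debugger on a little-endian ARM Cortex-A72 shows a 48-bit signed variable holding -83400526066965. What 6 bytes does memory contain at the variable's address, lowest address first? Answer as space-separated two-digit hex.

EB 0A 45 CD 25 B4

Two's complement of -83400526066965 in 48 bits: 83400526066965 = 0x4BDA32BAF515; invert → 0xB425CD450AEA; add 1 → 0xB425CD450AEB.
Split into bytes (most-significant first): B4 25 CD 45 0A EB.
In little-endian order the low byte comes first in memory.
So at ascending addresses the bytes are EB 0A 45 CD 25 B4.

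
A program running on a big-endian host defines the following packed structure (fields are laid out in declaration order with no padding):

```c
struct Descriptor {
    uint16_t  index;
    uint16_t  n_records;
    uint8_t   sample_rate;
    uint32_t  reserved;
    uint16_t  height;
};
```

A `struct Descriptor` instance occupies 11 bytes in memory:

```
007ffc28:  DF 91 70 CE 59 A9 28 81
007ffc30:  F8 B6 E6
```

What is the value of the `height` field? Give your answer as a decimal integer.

46822

`height` follows `index` (2 B), `n_records` (2 B), `sample_rate` (1 B), `reserved` (4 B), so it starts at offset 2 + 2 + 1 + 4 = 9 and occupies 2 bytes.
Bytes at offsets 9..10: B6 E6.
In big-endian order the high byte comes first in memory.
The bytes are already most-significant first: 0xB6E6.
0xB6E6 = 46822.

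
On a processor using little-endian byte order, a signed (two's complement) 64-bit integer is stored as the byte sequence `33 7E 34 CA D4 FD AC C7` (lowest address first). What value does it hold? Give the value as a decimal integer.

-4058590073800327629

Little-endian stores the least-significant byte at the lowest address.
Reassemble most-significant byte first: C7 AC FD D4 CA 34 7E 33 → 0xC7ACFDD4CA347E33.
Top bit is set, so as a signed 64-bit value this is 0xC7ACFDD4CA347E33 − 2^64 = -4058590073800327629.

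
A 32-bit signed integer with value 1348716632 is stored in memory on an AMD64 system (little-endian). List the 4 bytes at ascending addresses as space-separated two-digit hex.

58 C8 63 50

1348716632 in hexadecimal, padded to 32 bits, is 0x5063C858.
Split into bytes (most-significant first): 50 63 C8 58.
Little-endian stores the least-significant byte at the lowest address.
So at ascending addresses the bytes are 58 C8 63 50.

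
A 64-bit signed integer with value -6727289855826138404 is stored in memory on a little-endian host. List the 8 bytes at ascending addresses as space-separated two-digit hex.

DC EA 64 D2 84 DD A3 A2

Two's complement of -6727289855826138404 in 64 bits: 6727289855826138404 = 0x5D5C227B2D9B1524; invert → 0xA2A3DD84D264EADB; add 1 → 0xA2A3DD84D264EADC.
Split into bytes (most-significant first): A2 A3 DD 84 D2 64 EA DC.
Little-endian: lowest address holds the least-significant byte.
So at ascending addresses the bytes are DC EA 64 D2 84 DD A3 A2.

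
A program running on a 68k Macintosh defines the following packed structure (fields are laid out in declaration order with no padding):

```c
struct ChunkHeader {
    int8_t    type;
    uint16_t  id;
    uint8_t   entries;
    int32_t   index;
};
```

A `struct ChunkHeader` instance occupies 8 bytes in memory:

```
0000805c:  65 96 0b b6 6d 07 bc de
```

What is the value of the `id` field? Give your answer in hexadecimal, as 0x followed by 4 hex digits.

`id` follows `type` (1 byte), so it starts at byte offset 1 and occupies 2 bytes.
Bytes at offsets 1..2: 96 0B.
Big-endian stores the most-significant byte at the lowest address.
The bytes are already most-significant first: 0x960B.

0x960B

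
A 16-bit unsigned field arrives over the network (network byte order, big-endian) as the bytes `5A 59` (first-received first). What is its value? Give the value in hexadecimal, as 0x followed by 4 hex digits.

In big-endian order the high byte comes first in memory.
The bytes are already most-significant first: 0x5A59.

0x5A59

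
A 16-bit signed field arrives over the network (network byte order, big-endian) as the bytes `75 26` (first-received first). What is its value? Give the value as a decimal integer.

In big-endian order the high byte comes first in memory.
The bytes are already most-significant first: 0x7526.
0x7526 = 29990.

29990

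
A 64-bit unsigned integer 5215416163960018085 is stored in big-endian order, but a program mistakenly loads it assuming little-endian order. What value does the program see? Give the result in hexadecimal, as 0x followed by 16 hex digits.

5215416163960018085 in 64-bit hexadecimal is 0x4860E15E60AAD4A5.
Stored big-endian, the bytes at ascending addresses are 48 60 E1 5E 60 AA D4 A5.
Read back as little-endian, the first byte is least significant, giving 0xA5D4AA605EE16048.

0xA5D4AA605EE16048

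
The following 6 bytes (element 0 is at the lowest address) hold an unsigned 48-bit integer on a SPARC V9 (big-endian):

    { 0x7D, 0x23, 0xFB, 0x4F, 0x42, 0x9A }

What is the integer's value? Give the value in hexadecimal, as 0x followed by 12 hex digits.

0x7D23FB4F429A

Big-endian: lowest address holds the most-significant byte.
The bytes are already most-significant first: 0x7D23FB4F429A.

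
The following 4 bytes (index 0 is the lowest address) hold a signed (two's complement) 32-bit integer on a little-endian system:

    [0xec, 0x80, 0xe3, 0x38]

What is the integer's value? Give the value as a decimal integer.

954433772

Little-endian: lowest address holds the least-significant byte.
Reassemble most-significant byte first: 38 E3 80 EC → 0x38E380EC.
0x38E380EC = 954433772.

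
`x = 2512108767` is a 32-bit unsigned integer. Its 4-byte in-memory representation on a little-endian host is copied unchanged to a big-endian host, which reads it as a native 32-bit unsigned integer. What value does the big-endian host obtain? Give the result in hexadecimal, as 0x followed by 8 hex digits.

2512108767 in 32-bit hexadecimal is 0x95BBBCDF.
Stored little-endian, the bytes at ascending addresses are DF BC BB 95.
Read back as big-endian, the last byte is least significant, giving 0xDFBCBB95.

0xDFBCBB95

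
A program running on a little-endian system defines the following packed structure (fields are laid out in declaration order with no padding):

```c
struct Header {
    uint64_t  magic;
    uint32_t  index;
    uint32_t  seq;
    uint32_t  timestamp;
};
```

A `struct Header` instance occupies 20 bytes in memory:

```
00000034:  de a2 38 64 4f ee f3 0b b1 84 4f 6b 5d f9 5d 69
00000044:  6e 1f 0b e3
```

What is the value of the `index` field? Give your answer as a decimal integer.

1800373425

`index` follows `magic` (8 bytes), so it starts at byte offset 8 and occupies 4 bytes.
Bytes at offsets 8..11: B1 84 4F 6B.
Little-endian stores the least-significant byte at the lowest address.
Reassemble most-significant byte first: 6B 4F 84 B1 → 0x6B4F84B1.
0x6B4F84B1 = 1800373425.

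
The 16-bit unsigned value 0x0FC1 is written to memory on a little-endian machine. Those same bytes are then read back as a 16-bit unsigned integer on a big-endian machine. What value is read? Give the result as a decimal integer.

Stored little-endian, the bytes at ascending addresses are C1 0F.
Read back as big-endian, the last byte is least significant, giving 0xC10F.
0xC10F = 49423.

49423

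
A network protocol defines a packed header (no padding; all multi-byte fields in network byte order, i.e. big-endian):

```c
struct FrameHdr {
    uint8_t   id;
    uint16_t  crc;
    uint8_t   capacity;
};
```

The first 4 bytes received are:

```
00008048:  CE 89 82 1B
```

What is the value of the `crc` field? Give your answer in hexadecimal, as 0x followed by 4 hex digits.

`crc` follows `id` (1 byte), so it starts at byte offset 1 and occupies 2 bytes.
Bytes at offsets 1..2: 89 82.
Big-endian: lowest address holds the most-significant byte.
The bytes are already most-significant first: 0x8982.

0x8982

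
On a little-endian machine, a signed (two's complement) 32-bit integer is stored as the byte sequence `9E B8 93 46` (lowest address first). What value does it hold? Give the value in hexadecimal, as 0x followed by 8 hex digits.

0x4693B89E

Little-endian: lowest address holds the least-significant byte.
Reassemble most-significant byte first: 46 93 B8 9E → 0x4693B89E.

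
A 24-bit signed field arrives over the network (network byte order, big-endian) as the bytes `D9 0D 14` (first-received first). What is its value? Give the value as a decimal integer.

Big-endian: lowest address holds the most-significant byte.
The bytes are already most-significant first: 0xD90D14.
Top bit is set, so as a signed 24-bit value this is 0xD90D14 − 2^24 = -2552556.

-2552556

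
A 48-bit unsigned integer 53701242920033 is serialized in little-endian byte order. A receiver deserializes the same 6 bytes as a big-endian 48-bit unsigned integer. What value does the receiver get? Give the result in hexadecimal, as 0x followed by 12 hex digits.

0x611C824BD730

53701242920033 in 48-bit hexadecimal is 0x30D74B821C61.
Stored little-endian, the bytes at ascending addresses are 61 1C 82 4B D7 30.
Read back as big-endian, the last byte is least significant, giving 0x611C824BD730.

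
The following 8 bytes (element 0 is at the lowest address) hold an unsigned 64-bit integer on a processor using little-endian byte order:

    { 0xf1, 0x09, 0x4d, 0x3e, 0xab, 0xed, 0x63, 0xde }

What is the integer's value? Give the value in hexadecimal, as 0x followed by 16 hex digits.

Little-endian stores the least-significant byte at the lowest address.
Reassemble most-significant byte first: DE 63 ED AB 3E 4D 09 F1 → 0xDE63EDAB3E4D09F1.

0xDE63EDAB3E4D09F1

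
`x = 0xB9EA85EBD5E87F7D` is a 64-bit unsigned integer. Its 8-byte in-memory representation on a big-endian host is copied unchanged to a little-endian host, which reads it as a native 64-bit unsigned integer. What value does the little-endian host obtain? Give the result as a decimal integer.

Stored big-endian, the bytes at ascending addresses are B9 EA 85 EB D5 E8 7F 7D.
Read back as little-endian, the first byte is least significant, giving 0x7D7FE8D5EB85EAB9.
0x7D7FE8D5EB85EAB9 = 9043202582260345529.

9043202582260345529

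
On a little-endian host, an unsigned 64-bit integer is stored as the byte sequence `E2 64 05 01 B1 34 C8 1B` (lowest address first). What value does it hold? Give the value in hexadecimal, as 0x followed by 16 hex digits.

0x1BC834B1010564E2

In little-endian order the low byte comes first in memory.
Reassemble most-significant byte first: 1B C8 34 B1 01 05 64 E2 → 0x1BC834B1010564E2.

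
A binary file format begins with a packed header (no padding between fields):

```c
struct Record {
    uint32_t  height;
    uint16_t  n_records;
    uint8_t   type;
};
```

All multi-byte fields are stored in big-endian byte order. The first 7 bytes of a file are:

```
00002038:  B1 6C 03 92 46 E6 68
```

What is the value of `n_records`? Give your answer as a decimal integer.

`n_records` follows `height` (4 bytes), so it starts at byte offset 4 and occupies 2 bytes.
Bytes at offsets 4..5: 46 E6.
Big-endian: lowest address holds the most-significant byte.
The bytes are already most-significant first: 0x46E6.
0x46E6 = 18150.

18150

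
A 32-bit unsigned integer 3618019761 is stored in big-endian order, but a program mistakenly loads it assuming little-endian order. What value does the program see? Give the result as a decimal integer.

2979636951

3618019761 in 32-bit hexadecimal is 0xD7A699B1.
Stored big-endian, the bytes at ascending addresses are D7 A6 99 B1.
Read back as little-endian, the first byte is least significant, giving 0xB199A6D7.
0xB199A6D7 = 2979636951.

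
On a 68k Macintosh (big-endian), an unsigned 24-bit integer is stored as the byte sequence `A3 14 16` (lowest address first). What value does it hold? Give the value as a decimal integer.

In big-endian order the high byte comes first in memory.
The bytes are already most-significant first: 0xA31416.
0xA31416 = 10687510.

10687510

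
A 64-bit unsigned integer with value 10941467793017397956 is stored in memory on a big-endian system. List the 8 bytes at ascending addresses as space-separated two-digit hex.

10941467793017397956 in hexadecimal, padded to 64 bits, is 0x97D7E6FCC42DE2C4.
Split into bytes (most-significant first): 97 D7 E6 FC C4 2D E2 C4.
Big-endian: lowest address holds the most-significant byte.
So the memory order matches the most-significant-first order: 97 D7 E6 FC C4 2D E2 C4.

97 D7 E6 FC C4 2D E2 C4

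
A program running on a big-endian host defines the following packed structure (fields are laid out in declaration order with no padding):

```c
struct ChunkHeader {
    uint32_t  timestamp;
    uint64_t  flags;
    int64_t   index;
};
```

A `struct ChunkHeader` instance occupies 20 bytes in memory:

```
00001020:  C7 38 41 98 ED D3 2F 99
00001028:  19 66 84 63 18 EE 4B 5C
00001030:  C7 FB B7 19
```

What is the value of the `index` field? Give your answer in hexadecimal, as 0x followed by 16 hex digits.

`index` follows `timestamp` (4 B), `flags` (8 B), so it starts at offset 4 + 8 = 12 and occupies 8 bytes.
Bytes at offsets 12..19: 18 EE 4B 5C C7 FB B7 19.
Big-endian: lowest address holds the most-significant byte.
The bytes are already most-significant first: 0x18EE4B5CC7FBB719.

0x18EE4B5CC7FBB719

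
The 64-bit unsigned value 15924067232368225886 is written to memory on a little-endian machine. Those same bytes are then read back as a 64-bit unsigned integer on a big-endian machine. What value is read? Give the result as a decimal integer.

15924067232368225886 in 64-bit hexadecimal is 0xDCFDA6C74CBEEE5E.
Stored little-endian, the bytes at ascending addresses are 5E EE BE 4C C7 A6 FD DC.
Read back as big-endian, the last byte is least significant, giving 0x5EEEBE4CC7A6FDDC.
0x5EEEBE4CC7A6FDDC = 6840614120998763996.

6840614120998763996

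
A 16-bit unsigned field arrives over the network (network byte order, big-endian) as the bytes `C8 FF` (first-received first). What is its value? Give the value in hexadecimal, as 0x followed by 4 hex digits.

In big-endian order the high byte comes first in memory.
The bytes are already most-significant first: 0xC8FF.

0xC8FF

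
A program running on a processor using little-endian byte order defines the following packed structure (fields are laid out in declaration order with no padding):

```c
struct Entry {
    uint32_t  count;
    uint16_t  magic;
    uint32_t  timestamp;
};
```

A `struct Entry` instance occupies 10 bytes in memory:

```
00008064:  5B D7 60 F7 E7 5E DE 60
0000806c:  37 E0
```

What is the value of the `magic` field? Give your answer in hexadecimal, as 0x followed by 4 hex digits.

0x5EE7

`magic` follows `count` (4 bytes), so it starts at byte offset 4 and occupies 2 bytes.
Bytes at offsets 4..5: E7 5E.
Little-endian stores the least-significant byte at the lowest address.
Reassemble most-significant byte first: 5E E7 → 0x5EE7.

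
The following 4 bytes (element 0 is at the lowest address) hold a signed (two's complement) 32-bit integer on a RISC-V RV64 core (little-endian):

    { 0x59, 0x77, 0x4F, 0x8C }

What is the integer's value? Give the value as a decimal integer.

Little-endian stores the least-significant byte at the lowest address.
Reassemble most-significant byte first: 8C 4F 77 59 → 0x8C4F7759.
Top bit is set, so as a signed 32-bit value this is 0x8C4F7759 − 2^32 = -1940949159.

-1940949159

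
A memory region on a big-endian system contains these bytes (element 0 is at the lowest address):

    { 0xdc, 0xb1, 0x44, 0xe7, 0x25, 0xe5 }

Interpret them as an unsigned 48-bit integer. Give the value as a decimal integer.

Big-endian: lowest address holds the most-significant byte.
The bytes are already most-significant first: 0xDCB144E725E5.
0xDCB144E725E5 = 242653923321317.

242653923321317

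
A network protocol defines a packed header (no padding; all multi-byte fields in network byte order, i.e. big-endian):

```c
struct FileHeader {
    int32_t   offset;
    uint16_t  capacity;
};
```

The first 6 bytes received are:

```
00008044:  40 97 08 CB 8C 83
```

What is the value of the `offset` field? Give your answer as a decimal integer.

`offset` is the first field, at byte offset 0, occupying 4 bytes.
Bytes at offsets 0..3: 40 97 08 CB.
Big-endian stores the most-significant byte at the lowest address.
The bytes are already most-significant first: 0x409708CB.
0x409708CB = 1083640011.

1083640011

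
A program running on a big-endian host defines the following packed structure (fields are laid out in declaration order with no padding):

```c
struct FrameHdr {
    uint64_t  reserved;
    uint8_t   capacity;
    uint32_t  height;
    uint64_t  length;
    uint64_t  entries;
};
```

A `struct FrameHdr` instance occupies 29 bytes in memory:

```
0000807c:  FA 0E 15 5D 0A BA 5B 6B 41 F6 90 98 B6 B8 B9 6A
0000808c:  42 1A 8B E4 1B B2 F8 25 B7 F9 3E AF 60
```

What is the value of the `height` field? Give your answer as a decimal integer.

4136671414

`height` follows `reserved` (8 B), `capacity` (1 B), so it starts at offset 8 + 1 = 9 and occupies 4 bytes.
Bytes at offsets 9..12: F6 90 98 B6.
Big-endian stores the most-significant byte at the lowest address.
The bytes are already most-significant first: 0xF69098B6.
0xF69098B6 = 4136671414.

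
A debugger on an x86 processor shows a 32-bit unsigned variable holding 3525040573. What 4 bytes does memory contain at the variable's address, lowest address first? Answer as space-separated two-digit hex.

BD D9 1B D2

3525040573 in hexadecimal, padded to 32 bits, is 0xD21BD9BD.
Split into bytes (most-significant first): D2 1B D9 BD.
Little-endian: lowest address holds the least-significant byte.
So at ascending addresses the bytes are BD D9 1B D2.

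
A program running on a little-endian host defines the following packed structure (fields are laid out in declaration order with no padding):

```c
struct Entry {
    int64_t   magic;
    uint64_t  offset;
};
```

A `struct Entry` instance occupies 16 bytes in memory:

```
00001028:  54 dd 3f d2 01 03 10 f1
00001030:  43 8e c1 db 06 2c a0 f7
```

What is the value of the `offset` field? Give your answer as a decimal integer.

17843310131610226243

`offset` follows `magic` (8 bytes), so it starts at byte offset 8 and occupies 8 bytes.
Bytes at offsets 8..15: 43 8E C1 DB 06 2C A0 F7.
Little-endian: lowest address holds the least-significant byte.
Reassemble most-significant byte first: F7 A0 2C 06 DB C1 8E 43 → 0xF7A02C06DBC18E43.
0xF7A02C06DBC18E43 = 17843310131610226243.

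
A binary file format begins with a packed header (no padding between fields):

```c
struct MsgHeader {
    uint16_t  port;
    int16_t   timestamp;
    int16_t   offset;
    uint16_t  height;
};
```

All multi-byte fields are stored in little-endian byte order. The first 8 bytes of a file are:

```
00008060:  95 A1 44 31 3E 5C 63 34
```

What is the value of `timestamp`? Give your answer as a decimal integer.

`timestamp` follows `port` (2 bytes), so it starts at byte offset 2 and occupies 2 bytes.
Bytes at offsets 2..3: 44 31.
In little-endian order the low byte comes first in memory.
Reassemble most-significant byte first: 31 44 → 0x3144.
0x3144 = 12612.

12612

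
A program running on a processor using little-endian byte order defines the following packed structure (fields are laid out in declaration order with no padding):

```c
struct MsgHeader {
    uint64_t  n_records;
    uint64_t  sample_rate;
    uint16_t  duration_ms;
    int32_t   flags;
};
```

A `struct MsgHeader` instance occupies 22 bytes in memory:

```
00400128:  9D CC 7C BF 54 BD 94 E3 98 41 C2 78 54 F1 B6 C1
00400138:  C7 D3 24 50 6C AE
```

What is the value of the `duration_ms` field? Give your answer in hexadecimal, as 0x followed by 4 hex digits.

`duration_ms` follows `n_records` (8 B), `sample_rate` (8 B), so it starts at offset 8 + 8 = 16 and occupies 2 bytes.
Bytes at offsets 16..17: C7 D3.
Little-endian: lowest address holds the least-significant byte.
Reassemble most-significant byte first: D3 C7 → 0xD3C7.

0xD3C7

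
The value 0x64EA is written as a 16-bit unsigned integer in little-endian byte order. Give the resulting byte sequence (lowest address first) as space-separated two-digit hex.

EA 64

Split into bytes (most-significant first): 64 EA.
In little-endian order the low byte comes first in memory.
So at ascending addresses the bytes are EA 64.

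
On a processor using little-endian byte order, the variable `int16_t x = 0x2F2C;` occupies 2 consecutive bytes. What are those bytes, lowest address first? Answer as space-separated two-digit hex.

Split into bytes (most-significant first): 2F 2C.
In little-endian order the low byte comes first in memory.
So at ascending addresses the bytes are 2C 2F.

2C 2F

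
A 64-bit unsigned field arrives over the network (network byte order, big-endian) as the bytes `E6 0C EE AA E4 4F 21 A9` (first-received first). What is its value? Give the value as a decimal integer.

16576886746186195369

In big-endian order the high byte comes first in memory.
The bytes are already most-significant first: 0xE60CEEAAE44F21A9.
0xE60CEEAAE44F21A9 = 16576886746186195369.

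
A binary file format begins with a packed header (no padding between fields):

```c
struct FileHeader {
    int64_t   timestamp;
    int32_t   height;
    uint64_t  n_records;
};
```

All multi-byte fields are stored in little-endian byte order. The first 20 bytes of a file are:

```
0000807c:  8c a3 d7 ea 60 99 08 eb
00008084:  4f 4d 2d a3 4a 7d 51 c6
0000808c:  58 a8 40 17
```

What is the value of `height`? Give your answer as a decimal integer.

-1557312177

`height` follows `timestamp` (8 bytes), so it starts at byte offset 8 and occupies 4 bytes.
Bytes at offsets 8..11: 4F 4D 2D A3.
In little-endian order the low byte comes first in memory.
Reassemble most-significant byte first: A3 2D 4D 4F → 0xA32D4D4F.
Top bit is set, so as a signed 32-bit value this is 0xA32D4D4F − 2^32 = -1557312177.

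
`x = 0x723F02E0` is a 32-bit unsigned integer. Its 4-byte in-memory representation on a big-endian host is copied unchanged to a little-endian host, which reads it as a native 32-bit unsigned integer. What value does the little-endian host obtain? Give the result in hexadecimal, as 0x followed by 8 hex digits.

Stored big-endian, the bytes at ascending addresses are 72 3F 02 E0.
Read back as little-endian, the first byte is least significant, giving 0xE0023F72.

0xE0023F72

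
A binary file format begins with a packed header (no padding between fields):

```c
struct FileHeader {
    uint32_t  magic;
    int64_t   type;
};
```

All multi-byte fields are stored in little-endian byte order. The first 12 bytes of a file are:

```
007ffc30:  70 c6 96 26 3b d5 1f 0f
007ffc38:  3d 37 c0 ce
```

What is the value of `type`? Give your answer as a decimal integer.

-3548775770981673669

`type` follows `magic` (4 bytes), so it starts at byte offset 4 and occupies 8 bytes.
Bytes at offsets 4..11: 3B D5 1F 0F 3D 37 C0 CE.
Little-endian: lowest address holds the least-significant byte.
Reassemble most-significant byte first: CE C0 37 3D 0F 1F D5 3B → 0xCEC0373D0F1FD53B.
Top bit is set, so as a signed 64-bit value this is 0xCEC0373D0F1FD53B − 2^64 = -3548775770981673669.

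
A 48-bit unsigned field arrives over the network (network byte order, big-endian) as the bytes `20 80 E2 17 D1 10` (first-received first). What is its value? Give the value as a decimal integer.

35737921114384

Big-endian stores the most-significant byte at the lowest address.
The bytes are already most-significant first: 0x2080E217D110.
0x2080E217D110 = 35737921114384.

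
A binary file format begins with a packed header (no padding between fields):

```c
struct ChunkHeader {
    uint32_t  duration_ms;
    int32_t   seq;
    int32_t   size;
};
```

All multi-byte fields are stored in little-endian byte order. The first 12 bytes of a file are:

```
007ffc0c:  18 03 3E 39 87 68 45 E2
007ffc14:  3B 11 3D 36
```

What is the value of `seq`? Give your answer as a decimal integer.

-498767737

`seq` follows `duration_ms` (4 bytes), so it starts at byte offset 4 and occupies 4 bytes.
Bytes at offsets 4..7: 87 68 45 E2.
In little-endian order the low byte comes first in memory.
Reassemble most-significant byte first: E2 45 68 87 → 0xE2456887.
Top bit is set, so as a signed 32-bit value this is 0xE2456887 − 2^32 = -498767737.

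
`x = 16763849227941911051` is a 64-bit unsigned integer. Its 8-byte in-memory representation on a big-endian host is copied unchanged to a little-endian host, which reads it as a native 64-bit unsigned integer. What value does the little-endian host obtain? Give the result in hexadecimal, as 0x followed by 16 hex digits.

16763849227941911051 in 64-bit hexadecimal is 0xE8A5280DDBAF1A0B.
Stored big-endian, the bytes at ascending addresses are E8 A5 28 0D DB AF 1A 0B.
Read back as little-endian, the first byte is least significant, giving 0x0B1AAFDB0D28A5E8.

0x0B1AAFDB0D28A5E8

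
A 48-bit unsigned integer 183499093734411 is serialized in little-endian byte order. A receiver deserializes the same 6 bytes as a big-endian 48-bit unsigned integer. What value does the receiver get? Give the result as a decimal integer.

183499093734411 in 48-bit hexadecimal is 0xA6E4364C740B.
Stored little-endian, the bytes at ascending addresses are 0B 74 4C 36 E4 A6.
Read back as big-endian, the last byte is least significant, giving 0x0B744C36E4A6.
0x0B744C36E4A6 = 12594122777766.

12594122777766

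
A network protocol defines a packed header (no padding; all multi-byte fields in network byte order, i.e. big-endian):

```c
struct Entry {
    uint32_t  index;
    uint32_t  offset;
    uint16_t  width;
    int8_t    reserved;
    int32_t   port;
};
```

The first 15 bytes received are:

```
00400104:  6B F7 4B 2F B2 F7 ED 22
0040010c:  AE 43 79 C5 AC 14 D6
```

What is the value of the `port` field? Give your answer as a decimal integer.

-978578218

`port` follows `index` (4 B), `offset` (4 B), `width` (2 B), `reserved` (1 B), so it starts at offset 4 + 4 + 2 + 1 = 11 and occupies 4 bytes.
Bytes at offsets 11..14: C5 AC 14 D6.
In big-endian order the high byte comes first in memory.
The bytes are already most-significant first: 0xC5AC14D6.
Top bit is set, so as a signed 32-bit value this is 0xC5AC14D6 − 2^32 = -978578218.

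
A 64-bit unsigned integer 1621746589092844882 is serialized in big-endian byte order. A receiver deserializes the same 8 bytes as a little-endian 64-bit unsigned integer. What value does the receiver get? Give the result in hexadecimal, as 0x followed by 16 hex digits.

1621746589092844882 in 64-bit hexadecimal is 0x168199EE2E949552.
Stored big-endian, the bytes at ascending addresses are 16 81 99 EE 2E 94 95 52.
Read back as little-endian, the first byte is least significant, giving 0x5295942EEE998116.

0x5295942EEE998116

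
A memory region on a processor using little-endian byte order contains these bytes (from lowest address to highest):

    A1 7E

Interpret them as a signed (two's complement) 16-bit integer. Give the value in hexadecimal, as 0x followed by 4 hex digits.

0x7EA1

In little-endian order the low byte comes first in memory.
Reassemble most-significant byte first: 7E A1 → 0x7EA1.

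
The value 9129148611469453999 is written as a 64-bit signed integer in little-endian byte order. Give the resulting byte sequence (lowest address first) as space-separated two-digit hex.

9129148611469453999 in hexadecimal, padded to 64 bits, is 0x7EB1404B38632AAF.
Split into bytes (most-significant first): 7E B1 40 4B 38 63 2A AF.
In little-endian order the low byte comes first in memory.
So at ascending addresses the bytes are AF 2A 63 38 4B 40 B1 7E.

AF 2A 63 38 4B 40 B1 7E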